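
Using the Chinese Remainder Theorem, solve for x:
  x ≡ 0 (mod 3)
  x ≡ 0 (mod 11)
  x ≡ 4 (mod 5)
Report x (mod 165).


Moduli 3, 11, 5 are pairwise coprime; by CRT there is a unique solution modulo M = 3 · 11 · 5 = 165.
Solve pairwise, accumulating the modulus:
  Start with x ≡ 0 (mod 3).
  Combine with x ≡ 0 (mod 11): since gcd(3, 11) = 1, we get a unique residue mod 33.
    Write x = 0 + 3·t and substitute into x ≡ 0 (mod 11): 3·t ≡ 0 − 0 = 0 (mod 11).
    The inverse of 3 mod 11 is 4 (since 3·4 = 12 = 1·11 + 1), so t ≡ 4·0 = 0 ≡ 0 (mod 11).
    Then x = 0 + 3·0 = 0, valid modulo lcm(3, 11) = 33: x ≡ 0 (mod 33).
  Combine with x ≡ 4 (mod 5): since gcd(33, 5) = 1, we get a unique residue mod 165.
    Write x = 0 + 33·t and substitute into x ≡ 4 (mod 5): 33·t ≡ 4 − 0 = 4 (mod 5).
    Reduce coefficients mod 5: 3·t ≡ 4 (mod 5).
    The inverse of 3 mod 5 is 2 (since 3·2 = 6 = 1·5 + 1), so t ≡ 2·4 = 8 ≡ 3 (mod 5).
    Then x = 0 + 33·3 = 99, valid modulo lcm(33, 5) = 165: x ≡ 99 (mod 165).
Verify: 99 mod 3 = 0 ✓, 99 mod 11 = 0 ✓, 99 mod 5 = 4 ✓.

x ≡ 99 (mod 165).


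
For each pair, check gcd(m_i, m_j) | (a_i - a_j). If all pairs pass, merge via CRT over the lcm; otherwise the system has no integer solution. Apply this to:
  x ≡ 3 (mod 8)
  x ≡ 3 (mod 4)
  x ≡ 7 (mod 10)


Moduli 8, 4, 10 are not pairwise coprime, so CRT works modulo lcm(m_i) when all pairwise compatibility conditions hold.
Pairwise compatibility: gcd(m_i, m_j) must divide a_i - a_j for every pair.
Merge one congruence at a time:
  Start: x ≡ 3 (mod 8).
  Combine with x ≡ 3 (mod 4): gcd(8, 4) = 4; 3 - 3 = 0, which IS divisible by 4, so compatible.
    Write x = 3 + 8·t and substitute into x ≡ 3 (mod 4): 8·t ≡ 3 − 3 = 0 (mod 4).
    Divide the congruence (and modulus) by g = 4: 2·t ≡ 0 (mod 1).
    Modulo 1 every t works; take t = 0.
    Then x = 3 + 8·0 = 3, valid modulo lcm(8, 4) = 8: x ≡ 3 (mod 8).
  Combine with x ≡ 7 (mod 10): gcd(8, 10) = 2; 7 - 3 = 4, which IS divisible by 2, so compatible.
    Write x = 3 + 8·t and substitute into x ≡ 7 (mod 10): 8·t ≡ 7 − 3 = 4 (mod 10).
    Divide the congruence (and modulus) by g = 2: 4·t ≡ 2 (mod 5).
    The inverse of 4 mod 5 is 4 (since 4·4 = 16 = 3·5 + 1), so t ≡ 4·2 = 8 ≡ 3 (mod 5).
    Then x = 3 + 8·3 = 27, valid modulo lcm(8, 10) = 40: x ≡ 27 (mod 40).
Verify: 27 mod 8 = 3, 27 mod 4 = 3, 27 mod 10 = 7.

x ≡ 27 (mod 40).


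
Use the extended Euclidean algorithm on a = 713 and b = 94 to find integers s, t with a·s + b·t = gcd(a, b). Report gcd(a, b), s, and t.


Euclidean algorithm on (713, 94) — divide until remainder is 0:
  713 = 7 · 94 + 55
  94 = 1 · 55 + 39
  55 = 1 · 39 + 16
  39 = 2 · 16 + 7
  16 = 2 · 7 + 2
  7 = 3 · 2 + 1
  2 = 2 · 1 + 0
gcd(713, 94) = 1.
Track Bezout coefficients alongside the remainders: start with r₀ = 713 = a·1 + b·0 (s = 1, t = 0) and r₁ = 94 = a·0 + b·1 (s = 0, t = 1); each new remainder r_{k+1} = r_{k-1} − q_k·r_k inherits s_{k+1} = s_{k-1} − q_k·s_k, t_{k+1} = t_{k-1} − q_k·t_k, so r_k = a·s_k + b·t_k at every step:
  q = 7: r = 55, s = 1 − 7·0 = 1, t = 0 − 7·1 = -7  (check: 713·1 + 94·(-7) = 55)
  q = 1: r = 39, s = 0 − 1·1 = -1, t = 1 − 1·(-7) = 8  (check: 713·(-1) + 94·8 = 39)
  q = 1: r = 16, s = 1 − 1·(-1) = 2, t = -7 − 1·8 = -15  (check: 713·2 + 94·(-15) = 16)
  q = 2: r = 7, s = -1 − 2·2 = -5, t = 8 − 2·(-15) = 38  (check: 713·(-5) + 94·38 = 7)
  q = 2: r = 2, s = 2 − 2·(-5) = 12, t = -15 − 2·38 = -91  (check: 713·12 + 94·(-91) = 2)
  q = 3: r = 1, s = -5 − 3·12 = -41, t = 38 − 3·(-91) = 311  (check: 713·(-41) + 94·311 = 1)
The row with r = 1 (the gcd) gives the Bezout coefficients s = -41, t = 311.
Result: 713 · (-41) + 94 · (311) = 1.

gcd(713, 94) = 1; s = -41, t = 311 (check: 713·(-41) + 94·311 = 1).


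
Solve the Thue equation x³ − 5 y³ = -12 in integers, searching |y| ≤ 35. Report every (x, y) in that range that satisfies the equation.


The equation is x³ - 5y³ = -12. For fixed y, x³ = 5·y³ − 12, so a solution requires the RHS to be a perfect cube.
Strategy: iterate y from -35 to 35, compute RHS = 5·y³ − 12, and check whether it is a (positive or negative) perfect cube.
Check small values of y:
  y = 0: RHS = -12 is not a perfect cube.
  y = 1: RHS = -7 is not a perfect cube.
  y = -1: RHS = -17 is not a perfect cube.
  y = 2: RHS = 28 is not a perfect cube.
  y = -2: RHS = -52 is not a perfect cube.
  y = 3: RHS = 123 is not a perfect cube.
  y = -3: RHS = -147 is not a perfect cube.
Continuing the search up to |y| = 35 finds no solutions either.
No (x, y) in the scanned range satisfies the equation.

No integer solutions with |y| ≤ 35.


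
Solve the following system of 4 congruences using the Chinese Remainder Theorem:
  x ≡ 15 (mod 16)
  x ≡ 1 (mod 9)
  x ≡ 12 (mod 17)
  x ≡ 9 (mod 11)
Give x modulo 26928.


Product of moduli M = 16 · 9 · 17 · 11 = 26928.
Merge one congruence at a time:
  Start: x ≡ 15 (mod 16).
  Combine with x ≡ 1 (mod 9); new modulus lcm = 144.
    Write x = 15 + 16·t and substitute into x ≡ 1 (mod 9): 16·t ≡ 1 − 15 = -14 (mod 9).
    Reduce coefficients mod 9: 7·t ≡ 4 (mod 9).
    The inverse of 7 mod 9 is 4 (since 7·4 = 28 = 3·9 + 1), so t ≡ 4·4 = 16 ≡ 7 (mod 9).
    Then x = 15 + 16·7 = 127, valid modulo lcm(16, 9) = 144: x ≡ 127 (mod 144).
  Combine with x ≡ 12 (mod 17); new modulus lcm = 2448.
    Write x = 127 + 144·t and substitute into x ≡ 12 (mod 17): 144·t ≡ 12 − 127 = -115 (mod 17).
    Reduce coefficients mod 17: 8·t ≡ 4 (mod 17).
    The inverse of 8 mod 17 is 15 (since 8·15 = 120 = 7·17 + 1), so t ≡ 15·4 = 60 ≡ 9 (mod 17).
    Then x = 127 + 144·9 = 1423, valid modulo lcm(144, 17) = 2448: x ≡ 1423 (mod 2448).
  Combine with x ≡ 9 (mod 11); new modulus lcm = 26928.
    Write x = 1423 + 2448·t and substitute into x ≡ 9 (mod 11): 2448·t ≡ 9 − 1423 = -1414 (mod 11).
    Reduce coefficients mod 11: 6·t ≡ 5 (mod 11).
    The inverse of 6 mod 11 is 2 (since 6·2 = 12 = 1·11 + 1), so t ≡ 2·5 = 10 ≡ 10 (mod 11).
    Then x = 1423 + 2448·10 = 25903, valid modulo lcm(2448, 11) = 26928: x ≡ 25903 (mod 26928).
Verify against each original: 25903 mod 16 = 15, 25903 mod 9 = 1, 25903 mod 17 = 12, 25903 mod 11 = 9.

x ≡ 25903 (mod 26928).


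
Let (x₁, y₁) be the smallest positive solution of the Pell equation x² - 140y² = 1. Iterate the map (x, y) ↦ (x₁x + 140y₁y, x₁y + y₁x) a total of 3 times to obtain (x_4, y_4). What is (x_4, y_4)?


Step 1: Find the fundamental solution (x₁, y₁) of x² - 140y² = 1.
  Expand √140 as a continued fraction. a₀ = ⌊√140⌋ = 11; iterate m_{k+1} = d_k·a_k − m_k, d_{k+1} = (140 − m_{k+1}²)/d_k, a_{k+1} = ⌊(a₀ + m_{k+1})/d_{k+1}⌋ (starting m₀ = 0, d₀ = 1), with convergents p_k = a_k·p_{k-1} + p_{k-2}, q_k = a_k·q_{k-1} + q_{k-2} (p₋₁ = 1, q₋₁ = 0):
  k = 0: a₀ = 11; p₀/q₀ = 11/1; p₀² − 140·q₀² = 121 − 140 = -19.
  k = 1: m = 11, d = 19, a = ⌊(11 + 11)/19⌋ = 1; p/q = (1·11 + 1)/(1·1 + 0) = 12/1; p² − 140·q² = 144 − 140 = 4.
  k = 2: m = 8, d = 4, a = ⌊(11 + 8)/4⌋ = 4; p/q = (4·12 + 11)/(4·1 + 1) = 59/5; p² − 140·q² = 3481 − 3500 = -19.
  k = 3: m = 8, d = 19, a = ⌊(11 + 8)/19⌋ = 1; p/q = (1·59 + 12)/(1·5 + 1) = 71/6; p² − 140·q² = 5041 − 5040 = 1.
  The first convergent with p² − 140·q² = 1 gives the fundamental solution (x₁, y₁) = (71, 6).
Step 2: Apply the recurrence (x_{n+1}, y_{n+1}) = (x₁x_n + 140y₁y_n, x₁y_n + y₁x_n) repeatedly.
  From (x_1, y_1) = (71, 6): x_2 = 71·71 + 140·6·6 = 10081; y_2 = 71·6 + 6·71 = 852.
  From (x_2, y_2) = (10081, 852): x_3 = 71·10081 + 140·6·852 = 1431431; y_3 = 71·852 + 6·10081 = 120978.
  From (x_3, y_3) = (1431431, 120978): x_4 = 71·1431431 + 140·6·120978 = 203253121; y_4 = 71·120978 + 6·1431431 = 17178024.
Step 3: Verify x_4² - 140·y_4² = 41311831196240641 - 41311831196240640 = 1 (should be 1). ✓

(x_1, y_1) = (71, 6); (x_4, y_4) = (203253121, 17178024).


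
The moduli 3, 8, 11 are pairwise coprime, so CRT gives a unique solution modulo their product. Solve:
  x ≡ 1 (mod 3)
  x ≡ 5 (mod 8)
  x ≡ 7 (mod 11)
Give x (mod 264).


Moduli 3, 8, 11 are pairwise coprime; by CRT there is a unique solution modulo M = 3 · 8 · 11 = 264.
Solve pairwise, accumulating the modulus:
  Start with x ≡ 1 (mod 3).
  Combine with x ≡ 5 (mod 8): since gcd(3, 8) = 1, we get a unique residue mod 24.
    Write x = 1 + 3·t and substitute into x ≡ 5 (mod 8): 3·t ≡ 5 − 1 = 4 (mod 8).
    The inverse of 3 mod 8 is 3 (since 3·3 = 9 = 1·8 + 1), so t ≡ 3·4 = 12 ≡ 4 (mod 8).
    Then x = 1 + 3·4 = 13, valid modulo lcm(3, 8) = 24: x ≡ 13 (mod 24).
  Combine with x ≡ 7 (mod 11): since gcd(24, 11) = 1, we get a unique residue mod 264.
    Write x = 13 + 24·t and substitute into x ≡ 7 (mod 11): 24·t ≡ 7 − 13 = -6 (mod 11).
    Reduce coefficients mod 11: 2·t ≡ 5 (mod 11).
    The inverse of 2 mod 11 is 6 (since 2·6 = 12 = 1·11 + 1), so t ≡ 6·5 = 30 ≡ 8 (mod 11).
    Then x = 13 + 24·8 = 205, valid modulo lcm(24, 11) = 264: x ≡ 205 (mod 264).
Verify: 205 mod 3 = 1 ✓, 205 mod 8 = 5 ✓, 205 mod 11 = 7 ✓.

x ≡ 205 (mod 264).


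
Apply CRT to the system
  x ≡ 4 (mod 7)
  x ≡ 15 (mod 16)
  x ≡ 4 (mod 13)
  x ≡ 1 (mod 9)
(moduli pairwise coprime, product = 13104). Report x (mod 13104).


Product of moduli M = 7 · 16 · 13 · 9 = 13104.
Merge one congruence at a time:
  Start: x ≡ 4 (mod 7).
  Combine with x ≡ 15 (mod 16); new modulus lcm = 112.
    Write x = 4 + 7·t and substitute into x ≡ 15 (mod 16): 7·t ≡ 15 − 4 = 11 (mod 16).
    The inverse of 7 mod 16 is 7 (since 7·7 = 49 = 3·16 + 1), so t ≡ 7·11 = 77 ≡ 13 (mod 16).
    Then x = 4 + 7·13 = 95, valid modulo lcm(7, 16) = 112: x ≡ 95 (mod 112).
  Combine with x ≡ 4 (mod 13); new modulus lcm = 1456.
    Write x = 95 + 112·t and substitute into x ≡ 4 (mod 13): 112·t ≡ 4 − 95 = -91 (mod 13).
    Reduce coefficients mod 13: 8·t ≡ 0 (mod 13).
    The inverse of 8 mod 13 is 5 (since 8·5 = 40 = 3·13 + 1), so t ≡ 5·0 = 0 ≡ 0 (mod 13).
    Then x = 95 + 112·0 = 95, valid modulo lcm(112, 13) = 1456: x ≡ 95 (mod 1456).
  Combine with x ≡ 1 (mod 9); new modulus lcm = 13104.
    Write x = 95 + 1456·t and substitute into x ≡ 1 (mod 9): 1456·t ≡ 1 − 95 = -94 (mod 9).
    Reduce coefficients mod 9: 7·t ≡ 5 (mod 9).
    The inverse of 7 mod 9 is 4 (since 7·4 = 28 = 3·9 + 1), so t ≡ 4·5 = 20 ≡ 2 (mod 9).
    Then x = 95 + 1456·2 = 3007, valid modulo lcm(1456, 9) = 13104: x ≡ 3007 (mod 13104).
Verify against each original: 3007 mod 7 = 4, 3007 mod 16 = 15, 3007 mod 13 = 4, 3007 mod 9 = 1.

x ≡ 3007 (mod 13104).


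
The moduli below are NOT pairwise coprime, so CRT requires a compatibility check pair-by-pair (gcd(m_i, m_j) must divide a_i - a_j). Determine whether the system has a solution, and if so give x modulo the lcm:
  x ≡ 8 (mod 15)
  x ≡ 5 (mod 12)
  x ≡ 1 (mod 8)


Moduli 15, 12, 8 are not pairwise coprime, so CRT works modulo lcm(m_i) when all pairwise compatibility conditions hold.
Pairwise compatibility: gcd(m_i, m_j) must divide a_i - a_j for every pair.
Merge one congruence at a time:
  Start: x ≡ 8 (mod 15).
  Combine with x ≡ 5 (mod 12): gcd(15, 12) = 3; 5 - 8 = -3, which IS divisible by 3, so compatible.
    Write x = 8 + 15·t and substitute into x ≡ 5 (mod 12): 15·t ≡ 5 − 8 = -3 (mod 12).
    Divide the congruence (and modulus) by g = 3: 5·t ≡ -1 (mod 4).
    Reduce coefficients mod 4: 1·t ≡ 3 (mod 4).
    So t ≡ 3 (mod 4).
    Then x = 8 + 15·3 = 53, valid modulo lcm(15, 12) = 60: x ≡ 53 (mod 60).
  Combine with x ≡ 1 (mod 8): gcd(60, 8) = 4; 1 - 53 = -52, which IS divisible by 4, so compatible.
    Write x = 53 + 60·t and substitute into x ≡ 1 (mod 8): 60·t ≡ 1 − 53 = -52 (mod 8).
    Divide the congruence (and modulus) by g = 4: 15·t ≡ -13 (mod 2).
    Reduce coefficients mod 2: 1·t ≡ 1 (mod 2).
    So t ≡ 1 (mod 2).
    Then x = 53 + 60·1 = 113, valid modulo lcm(60, 8) = 120: x ≡ 113 (mod 120).
Verify: 113 mod 15 = 8, 113 mod 12 = 5, 113 mod 8 = 1.

x ≡ 113 (mod 120).


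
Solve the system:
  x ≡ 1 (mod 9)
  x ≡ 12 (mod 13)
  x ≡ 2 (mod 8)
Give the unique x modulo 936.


Moduli 9, 13, 8 are pairwise coprime; by CRT there is a unique solution modulo M = 9 · 13 · 8 = 936.
Solve pairwise, accumulating the modulus:
  Start with x ≡ 1 (mod 9).
  Combine with x ≡ 12 (mod 13): since gcd(9, 13) = 1, we get a unique residue mod 117.
    Write x = 1 + 9·t and substitute into x ≡ 12 (mod 13): 9·t ≡ 12 − 1 = 11 (mod 13).
    The inverse of 9 mod 13 is 3 (since 9·3 = 27 = 2·13 + 1), so t ≡ 3·11 = 33 ≡ 7 (mod 13).
    Then x = 1 + 9·7 = 64, valid modulo lcm(9, 13) = 117: x ≡ 64 (mod 117).
  Combine with x ≡ 2 (mod 8): since gcd(117, 8) = 1, we get a unique residue mod 936.
    Write x = 64 + 117·t and substitute into x ≡ 2 (mod 8): 117·t ≡ 2 − 64 = -62 (mod 8).
    Reduce coefficients mod 8: 5·t ≡ 2 (mod 8).
    The inverse of 5 mod 8 is 5 (since 5·5 = 25 = 3·8 + 1), so t ≡ 5·2 = 10 ≡ 2 (mod 8).
    Then x = 64 + 117·2 = 298, valid modulo lcm(117, 8) = 936: x ≡ 298 (mod 936).
Verify: 298 mod 9 = 1 ✓, 298 mod 13 = 12 ✓, 298 mod 8 = 2 ✓.

x ≡ 298 (mod 936).


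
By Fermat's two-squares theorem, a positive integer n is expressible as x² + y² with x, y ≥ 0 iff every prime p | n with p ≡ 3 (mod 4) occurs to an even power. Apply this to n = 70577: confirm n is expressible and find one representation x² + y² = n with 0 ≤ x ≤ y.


Step 1: Factor n = 70577 = 13 · 61 · 89.
Step 2: Check the mod-4 condition on each prime factor: 13 ≡ 1 (mod 4), exponent 1; 61 ≡ 1 (mod 4), exponent 1; 89 ≡ 1 (mod 4), exponent 1.
All primes ≡ 3 (mod 4) appear to even exponent (or don't appear), so by the two-squares theorem n IS expressible as a sum of two squares.
Step 3: Build a representation. Here n = 13 · 61 · 89 is a product of primes ≡ 1 (mod 4). Each prime p ≡ 1 (mod 4) is itself a sum of two squares; find a² by testing p − a² for a perfect square:
  13: 13 − 1² = 12, 13 − 2² = 9 = 3² ⇒ 13 = 2² + 3².
  61: 61 − 1² = 60, 61 − 2² = 57, 61 − 3² = 52, 61 − 4² = 45, 61 − 5² = 36 = 6² ⇒ 61 = 5² + 6².
  89: 89 − 1² = 88, 89 − 2² = 85, 89 − 3² = 80, 89 − 4² = 73, 89 − 5² = 64 = 8² ⇒ 89 = 5² + 8².
  Combine using the Brahmagupta–Fibonacci identity (a² + b²)(c² + d²) = (ac − bd)² + (ad + bc)² = (ac + bd)² + (ad − bc)²:
  13 · 61 = 793: from (2² + 3²)(5² + 6²), take (2·5 − 3·6, 2·6 + 3·5) = (10 − 18, 12 + 15) = (-8, 27); dropping signs (only squares matter) gives (8, 27); check 8² + 27² = 64 + 729 = 793 ✓.
  793 · 89 = 70577: from (8² + 27²)(5² + 8²), take (8·5 − 27·8, 8·8 + 27·5) = (40 − 216, 64 + 135) = (-176, 199); dropping signs (only squares matter) gives (176, 199); check 176² + 199² = 30976 + 39601 = 70577 ✓.
Step 4: Order so x ≤ y and verify: 176² + 199² = 30976 + 39601 = 70577 = n. ✓

n = 70577 = 176² + 199² (one valid representation with x ≤ y).


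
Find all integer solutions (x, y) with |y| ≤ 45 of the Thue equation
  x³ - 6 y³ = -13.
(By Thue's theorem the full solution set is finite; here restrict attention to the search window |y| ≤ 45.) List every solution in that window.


The equation is x³ - 6y³ = -13. For fixed y, x³ = 6·y³ − 13, so a solution requires the RHS to be a perfect cube.
Strategy: iterate y from -45 to 45, compute RHS = 6·y³ − 13, and check whether it is a (positive or negative) perfect cube.
Check small values of y:
  y = 0: RHS = -13 is not a perfect cube.
  y = 1: RHS = -7 is not a perfect cube.
  y = -1: RHS = -19 is not a perfect cube.
  y = 2: RHS = 35 is not a perfect cube.
  y = -2: RHS = -61 is not a perfect cube.
  y = 3: RHS = 149 is not a perfect cube.
  y = -3: RHS = -175 is not a perfect cube.
Continuing the search up to |y| = 45 finds no solutions either.
No (x, y) in the scanned range satisfies the equation.

No integer solutions with |y| ≤ 45.


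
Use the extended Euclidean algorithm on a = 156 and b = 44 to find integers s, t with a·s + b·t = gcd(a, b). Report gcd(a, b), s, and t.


Euclidean algorithm on (156, 44) — divide until remainder is 0:
  156 = 3 · 44 + 24
  44 = 1 · 24 + 20
  24 = 1 · 20 + 4
  20 = 5 · 4 + 0
gcd(156, 44) = 4.
Track Bezout coefficients alongside the remainders: start with r₀ = 156 = a·1 + b·0 (s = 1, t = 0) and r₁ = 44 = a·0 + b·1 (s = 0, t = 1); each new remainder r_{k+1} = r_{k-1} − q_k·r_k inherits s_{k+1} = s_{k-1} − q_k·s_k, t_{k+1} = t_{k-1} − q_k·t_k, so r_k = a·s_k + b·t_k at every step:
  q = 3: r = 24, s = 1 − 3·0 = 1, t = 0 − 3·1 = -3  (check: 156·1 + 44·(-3) = 24)
  q = 1: r = 20, s = 0 − 1·1 = -1, t = 1 − 1·(-3) = 4  (check: 156·(-1) + 44·4 = 20)
  q = 1: r = 4, s = 1 − 1·(-1) = 2, t = -3 − 1·4 = -7  (check: 156·2 + 44·(-7) = 4)
The row with r = 4 (the gcd) gives the Bezout coefficients s = 2, t = -7.
Result: 156 · (2) + 44 · (-7) = 4.

gcd(156, 44) = 4; s = 2, t = -7 (check: 156·2 + 44·(-7) = 4).


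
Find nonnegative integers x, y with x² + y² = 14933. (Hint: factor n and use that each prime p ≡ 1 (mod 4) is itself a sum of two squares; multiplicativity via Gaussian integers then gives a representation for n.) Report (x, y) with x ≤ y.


Step 1: Factor n = 14933 = 109 · 137.
Step 2: Check the mod-4 condition on each prime factor: 109 ≡ 1 (mod 4), exponent 1; 137 ≡ 1 (mod 4), exponent 1.
All primes ≡ 3 (mod 4) appear to even exponent (or don't appear), so by the two-squares theorem n IS expressible as a sum of two squares.
Step 3: Build a representation. Here n = 109 · 137 is a product of primes ≡ 1 (mod 4). Each prime p ≡ 1 (mod 4) is itself a sum of two squares; find a² by testing p − a² for a perfect square:
  109: 109 − 1² = 108, 109 − 2² = 105, 109 − 3² = 100 = 10² ⇒ 109 = 3² + 10².
  137: 137 − 1² = 136, 137 − 2² = 133, 137 − 3² = 128, 137 − 4² = 121 = 11² ⇒ 137 = 4² + 11².
  Combine using the Brahmagupta–Fibonacci identity (a² + b²)(c² + d²) = (ac − bd)² + (ad + bc)² = (ac + bd)² + (ad − bc)²:
  109 · 137 = 14933: from (3² + 10²)(4² + 11²), take (3·4 − 10·11, 3·11 + 10·4) = (12 − 110, 33 + 40) = (-98, 73); dropping signs (only squares matter) gives (98, 73); check 98² + 73² = 9604 + 5329 = 14933 ✓.
Step 4: Order so x ≤ y and verify: 73² + 98² = 5329 + 9604 = 14933 = n. ✓

n = 14933 = 73² + 98² (one valid representation with x ≤ y).


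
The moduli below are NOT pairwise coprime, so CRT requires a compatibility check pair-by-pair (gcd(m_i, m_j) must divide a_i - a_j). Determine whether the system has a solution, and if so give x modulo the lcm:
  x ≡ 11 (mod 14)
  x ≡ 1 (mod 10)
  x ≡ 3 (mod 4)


Moduli 14, 10, 4 are not pairwise coprime, so CRT works modulo lcm(m_i) when all pairwise compatibility conditions hold.
Pairwise compatibility: gcd(m_i, m_j) must divide a_i - a_j for every pair.
Merge one congruence at a time:
  Start: x ≡ 11 (mod 14).
  Combine with x ≡ 1 (mod 10): gcd(14, 10) = 2; 1 - 11 = -10, which IS divisible by 2, so compatible.
    Write x = 11 + 14·t and substitute into x ≡ 1 (mod 10): 14·t ≡ 1 − 11 = -10 (mod 10).
    Divide the congruence (and modulus) by g = 2: 7·t ≡ -5 (mod 5).
    Reduce coefficients mod 5: 2·t ≡ 0 (mod 5).
    The inverse of 2 mod 5 is 3 (since 2·3 = 6 = 1·5 + 1), so t ≡ 3·0 = 0 ≡ 0 (mod 5).
    Then x = 11 + 14·0 = 11, valid modulo lcm(14, 10) = 70: x ≡ 11 (mod 70).
  Combine with x ≡ 3 (mod 4): gcd(70, 4) = 2; 3 - 11 = -8, which IS divisible by 2, so compatible.
    Write x = 11 + 70·t and substitute into x ≡ 3 (mod 4): 70·t ≡ 3 − 11 = -8 (mod 4).
    Divide the congruence (and modulus) by g = 2: 35·t ≡ -4 (mod 2).
    Reduce coefficients mod 2: 1·t ≡ 0 (mod 2).
    So t ≡ 0 (mod 2).
    Then x = 11 + 70·0 = 11, valid modulo lcm(70, 4) = 140: x ≡ 11 (mod 140).
Verify: 11 mod 14 = 11, 11 mod 10 = 1, 11 mod 4 = 3.

x ≡ 11 (mod 140).


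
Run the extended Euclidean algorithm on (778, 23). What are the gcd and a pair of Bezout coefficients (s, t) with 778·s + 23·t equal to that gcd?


Euclidean algorithm on (778, 23) — divide until remainder is 0:
  778 = 33 · 23 + 19
  23 = 1 · 19 + 4
  19 = 4 · 4 + 3
  4 = 1 · 3 + 1
  3 = 3 · 1 + 0
gcd(778, 23) = 1.
Track Bezout coefficients alongside the remainders: start with r₀ = 778 = a·1 + b·0 (s = 1, t = 0) and r₁ = 23 = a·0 + b·1 (s = 0, t = 1); each new remainder r_{k+1} = r_{k-1} − q_k·r_k inherits s_{k+1} = s_{k-1} − q_k·s_k, t_{k+1} = t_{k-1} − q_k·t_k, so r_k = a·s_k + b·t_k at every step:
  q = 33: r = 19, s = 1 − 33·0 = 1, t = 0 − 33·1 = -33  (check: 778·1 + 23·(-33) = 19)
  q = 1: r = 4, s = 0 − 1·1 = -1, t = 1 − 1·(-33) = 34  (check: 778·(-1) + 23·34 = 4)
  q = 4: r = 3, s = 1 − 4·(-1) = 5, t = -33 − 4·34 = -169  (check: 778·5 + 23·(-169) = 3)
  q = 1: r = 1, s = -1 − 1·5 = -6, t = 34 − 1·(-169) = 203  (check: 778·(-6) + 23·203 = 1)
The row with r = 1 (the gcd) gives the Bezout coefficients s = -6, t = 203.
Result: 778 · (-6) + 23 · (203) = 1.

gcd(778, 23) = 1; s = -6, t = 203 (check: 778·(-6) + 23·203 = 1).


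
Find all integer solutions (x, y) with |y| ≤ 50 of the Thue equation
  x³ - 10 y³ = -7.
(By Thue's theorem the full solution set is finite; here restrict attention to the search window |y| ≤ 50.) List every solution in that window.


The equation is x³ - 10y³ = -7. For fixed y, x³ = 10·y³ − 7, so a solution requires the RHS to be a perfect cube.
Strategy: iterate y from -50 to 50, compute RHS = 10·y³ − 7, and check whether it is a (positive or negative) perfect cube.
Check small values of y:
  y = 0: RHS = -7 is not a perfect cube.
  y = 1: RHS = 3 is not a perfect cube.
  y = -1: RHS = -17 is not a perfect cube.
  y = 2: RHS = 73 is not a perfect cube.
  y = -2: RHS = -87 is not a perfect cube.
  y = 3: RHS = 263 is not a perfect cube.
  y = -3: RHS = -277 is not a perfect cube.
Continuing the search up to |y| = 50 finds no solutions either.
No (x, y) in the scanned range satisfies the equation.

No integer solutions with |y| ≤ 50.


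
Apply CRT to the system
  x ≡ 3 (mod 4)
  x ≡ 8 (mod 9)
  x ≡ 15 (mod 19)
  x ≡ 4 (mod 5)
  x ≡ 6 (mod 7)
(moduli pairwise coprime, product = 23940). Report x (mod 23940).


Product of moduli M = 4 · 9 · 19 · 5 · 7 = 23940.
Merge one congruence at a time:
  Start: x ≡ 3 (mod 4).
  Combine with x ≡ 8 (mod 9); new modulus lcm = 36.
    Write x = 3 + 4·t and substitute into x ≡ 8 (mod 9): 4·t ≡ 8 − 3 = 5 (mod 9).
    The inverse of 4 mod 9 is 7 (since 4·7 = 28 = 3·9 + 1), so t ≡ 7·5 = 35 ≡ 8 (mod 9).
    Then x = 3 + 4·8 = 35, valid modulo lcm(4, 9) = 36: x ≡ 35 (mod 36).
  Combine with x ≡ 15 (mod 19); new modulus lcm = 684.
    Write x = 35 + 36·t and substitute into x ≡ 15 (mod 19): 36·t ≡ 15 − 35 = -20 (mod 19).
    Reduce coefficients mod 19: 17·t ≡ 18 (mod 19).
    The inverse of 17 mod 19 is 9 (since 17·9 = 153 = 8·19 + 1), so t ≡ 9·18 = 162 ≡ 10 (mod 19).
    Then x = 35 + 36·10 = 395, valid modulo lcm(36, 19) = 684: x ≡ 395 (mod 684).
  Combine with x ≡ 4 (mod 5); new modulus lcm = 3420.
    Write x = 395 + 684·t and substitute into x ≡ 4 (mod 5): 684·t ≡ 4 − 395 = -391 (mod 5).
    Reduce coefficients mod 5: 4·t ≡ 4 (mod 5).
    The inverse of 4 mod 5 is 4 (since 4·4 = 16 = 3·5 + 1), so t ≡ 4·4 = 16 ≡ 1 (mod 5).
    Then x = 395 + 684·1 = 1079, valid modulo lcm(684, 5) = 3420: x ≡ 1079 (mod 3420).
  Combine with x ≡ 6 (mod 7); new modulus lcm = 23940.
    Write x = 1079 + 3420·t and substitute into x ≡ 6 (mod 7): 3420·t ≡ 6 − 1079 = -1073 (mod 7).
    Reduce coefficients mod 7: 4·t ≡ 5 (mod 7).
    The inverse of 4 mod 7 is 2 (since 4·2 = 8 = 1·7 + 1), so t ≡ 2·5 = 10 ≡ 3 (mod 7).
    Then x = 1079 + 3420·3 = 11339, valid modulo lcm(3420, 7) = 23940: x ≡ 11339 (mod 23940).
Verify against each original: 11339 mod 4 = 3, 11339 mod 9 = 8, 11339 mod 19 = 15, 11339 mod 5 = 4, 11339 mod 7 = 6.

x ≡ 11339 (mod 23940).


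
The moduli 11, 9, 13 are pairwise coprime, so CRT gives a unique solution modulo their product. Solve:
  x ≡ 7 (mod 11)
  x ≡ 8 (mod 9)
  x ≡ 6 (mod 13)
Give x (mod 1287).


Moduli 11, 9, 13 are pairwise coprime; by CRT there is a unique solution modulo M = 11 · 9 · 13 = 1287.
Solve pairwise, accumulating the modulus:
  Start with x ≡ 7 (mod 11).
  Combine with x ≡ 8 (mod 9): since gcd(11, 9) = 1, we get a unique residue mod 99.
    Write x = 7 + 11·t and substitute into x ≡ 8 (mod 9): 11·t ≡ 8 − 7 = 1 (mod 9).
    Reduce coefficients mod 9: 2·t ≡ 1 (mod 9).
    The inverse of 2 mod 9 is 5 (since 2·5 = 10 = 1·9 + 1), so t ≡ 5·1 = 5 ≡ 5 (mod 9).
    Then x = 7 + 11·5 = 62, valid modulo lcm(11, 9) = 99: x ≡ 62 (mod 99).
  Combine with x ≡ 6 (mod 13): since gcd(99, 13) = 1, we get a unique residue mod 1287.
    Write x = 62 + 99·t and substitute into x ≡ 6 (mod 13): 99·t ≡ 6 − 62 = -56 (mod 13).
    Reduce coefficients mod 13: 8·t ≡ 9 (mod 13).
    The inverse of 8 mod 13 is 5 (since 8·5 = 40 = 3·13 + 1), so t ≡ 5·9 = 45 ≡ 6 (mod 13).
    Then x = 62 + 99·6 = 656, valid modulo lcm(99, 13) = 1287: x ≡ 656 (mod 1287).
Verify: 656 mod 11 = 7 ✓, 656 mod 9 = 8 ✓, 656 mod 13 = 6 ✓.

x ≡ 656 (mod 1287).


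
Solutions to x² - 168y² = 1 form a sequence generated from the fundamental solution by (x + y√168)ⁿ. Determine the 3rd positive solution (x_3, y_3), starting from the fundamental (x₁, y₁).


Step 1: Find the fundamental solution (x₁, y₁) of x² - 168y² = 1.
  Expand √168 as a continued fraction. a₀ = ⌊√168⌋ = 12; iterate m_{k+1} = d_k·a_k − m_k, d_{k+1} = (168 − m_{k+1}²)/d_k, a_{k+1} = ⌊(a₀ + m_{k+1})/d_{k+1}⌋ (starting m₀ = 0, d₀ = 1), with convergents p_k = a_k·p_{k-1} + p_{k-2}, q_k = a_k·q_{k-1} + q_{k-2} (p₋₁ = 1, q₋₁ = 0):
  k = 0: a₀ = 12; p₀/q₀ = 12/1; p₀² − 168·q₀² = 144 − 168 = -24.
  k = 1: m = 12, d = 24, a = ⌊(12 + 12)/24⌋ = 1; p/q = (1·12 + 1)/(1·1 + 0) = 13/1; p² − 168·q² = 169 − 168 = 1.
  The first convergent with p² − 168·q² = 1 gives the fundamental solution (x₁, y₁) = (13, 1).
Step 2: Apply the recurrence (x_{n+1}, y_{n+1}) = (x₁x_n + 168y₁y_n, x₁y_n + y₁x_n) repeatedly.
  From (x_1, y_1) = (13, 1): x_2 = 13·13 + 168·1·1 = 337; y_2 = 13·1 + 1·13 = 26.
  From (x_2, y_2) = (337, 26): x_3 = 13·337 + 168·1·26 = 8749; y_3 = 13·26 + 1·337 = 675.
Step 3: Verify x_3² - 168·y_3² = 76545001 - 76545000 = 1 (should be 1). ✓

(x_1, y_1) = (13, 1); (x_3, y_3) = (8749, 675).


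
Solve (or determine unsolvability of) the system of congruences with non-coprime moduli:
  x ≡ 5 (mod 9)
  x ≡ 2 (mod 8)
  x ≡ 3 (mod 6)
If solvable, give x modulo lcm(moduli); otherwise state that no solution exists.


Moduli 9, 8, 6 are not pairwise coprime, so CRT works modulo lcm(m_i) when all pairwise compatibility conditions hold.
Pairwise compatibility: gcd(m_i, m_j) must divide a_i - a_j for every pair.
Merge one congruence at a time:
  Start: x ≡ 5 (mod 9).
  Combine with x ≡ 2 (mod 8): gcd(9, 8) = 1; 2 - 5 = -3, which IS divisible by 1, so compatible.
    Write x = 5 + 9·t and substitute into x ≡ 2 (mod 8): 9·t ≡ 2 − 5 = -3 (mod 8).
    Reduce coefficients mod 8: 1·t ≡ 5 (mod 8).
    So t ≡ 5 (mod 8).
    Then x = 5 + 9·5 = 50, valid modulo lcm(9, 8) = 72: x ≡ 50 (mod 72).
  Combine with x ≡ 3 (mod 6): gcd(72, 6) = 6, and 3 - 50 = -47 is NOT divisible by 6.
    ⇒ system is inconsistent (no integer solution).

No solution (the system is inconsistent).


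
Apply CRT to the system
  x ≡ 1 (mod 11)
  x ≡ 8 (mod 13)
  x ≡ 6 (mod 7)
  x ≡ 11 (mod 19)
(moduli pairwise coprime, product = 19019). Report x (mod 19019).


Product of moduli M = 11 · 13 · 7 · 19 = 19019.
Merge one congruence at a time:
  Start: x ≡ 1 (mod 11).
  Combine with x ≡ 8 (mod 13); new modulus lcm = 143.
    Write x = 1 + 11·t and substitute into x ≡ 8 (mod 13): 11·t ≡ 8 − 1 = 7 (mod 13).
    The inverse of 11 mod 13 is 6 (since 11·6 = 66 = 5·13 + 1), so t ≡ 6·7 = 42 ≡ 3 (mod 13).
    Then x = 1 + 11·3 = 34, valid modulo lcm(11, 13) = 143: x ≡ 34 (mod 143).
  Combine with x ≡ 6 (mod 7); new modulus lcm = 1001.
    Write x = 34 + 143·t and substitute into x ≡ 6 (mod 7): 143·t ≡ 6 − 34 = -28 (mod 7).
    Reduce coefficients mod 7: 3·t ≡ 0 (mod 7).
    The inverse of 3 mod 7 is 5 (since 3·5 = 15 = 2·7 + 1), so t ≡ 5·0 = 0 ≡ 0 (mod 7).
    Then x = 34 + 143·0 = 34, valid modulo lcm(143, 7) = 1001: x ≡ 34 (mod 1001).
  Combine with x ≡ 11 (mod 19); new modulus lcm = 19019.
    Write x = 34 + 1001·t and substitute into x ≡ 11 (mod 19): 1001·t ≡ 11 − 34 = -23 (mod 19).
    Reduce coefficients mod 19: 13·t ≡ 15 (mod 19).
    The inverse of 13 mod 19 is 3 (since 13·3 = 39 = 2·19 + 1), so t ≡ 3·15 = 45 ≡ 7 (mod 19).
    Then x = 34 + 1001·7 = 7041, valid modulo lcm(1001, 19) = 19019: x ≡ 7041 (mod 19019).
Verify against each original: 7041 mod 11 = 1, 7041 mod 13 = 8, 7041 mod 7 = 6, 7041 mod 19 = 11.

x ≡ 7041 (mod 19019).


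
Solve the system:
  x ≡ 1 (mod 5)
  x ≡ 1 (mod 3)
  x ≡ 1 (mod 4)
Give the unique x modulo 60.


Moduli 5, 3, 4 are pairwise coprime; by CRT there is a unique solution modulo M = 5 · 3 · 4 = 60.
Solve pairwise, accumulating the modulus:
  Start with x ≡ 1 (mod 5).
  Combine with x ≡ 1 (mod 3): since gcd(5, 3) = 1, we get a unique residue mod 15.
    Write x = 1 + 5·t and substitute into x ≡ 1 (mod 3): 5·t ≡ 1 − 1 = 0 (mod 3).
    Reduce coefficients mod 3: 2·t ≡ 0 (mod 3).
    The inverse of 2 mod 3 is 2 (since 2·2 = 4 = 1·3 + 1), so t ≡ 2·0 = 0 ≡ 0 (mod 3).
    Then x = 1 + 5·0 = 1, valid modulo lcm(5, 3) = 15: x ≡ 1 (mod 15).
  Combine with x ≡ 1 (mod 4): since gcd(15, 4) = 1, we get a unique residue mod 60.
    Write x = 1 + 15·t and substitute into x ≡ 1 (mod 4): 15·t ≡ 1 − 1 = 0 (mod 4).
    Reduce coefficients mod 4: 3·t ≡ 0 (mod 4).
    The inverse of 3 mod 4 is 3 (since 3·3 = 9 = 2·4 + 1), so t ≡ 3·0 = 0 ≡ 0 (mod 4).
    Then x = 1 + 15·0 = 1, valid modulo lcm(15, 4) = 60: x ≡ 1 (mod 60).
Verify: 1 mod 5 = 1 ✓, 1 mod 3 = 1 ✓, 1 mod 4 = 1 ✓.

x ≡ 1 (mod 60).


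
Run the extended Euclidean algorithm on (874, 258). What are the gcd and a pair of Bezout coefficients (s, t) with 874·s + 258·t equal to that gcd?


Euclidean algorithm on (874, 258) — divide until remainder is 0:
  874 = 3 · 258 + 100
  258 = 2 · 100 + 58
  100 = 1 · 58 + 42
  58 = 1 · 42 + 16
  42 = 2 · 16 + 10
  16 = 1 · 10 + 6
  10 = 1 · 6 + 4
  6 = 1 · 4 + 2
  4 = 2 · 2 + 0
gcd(874, 258) = 2.
Track Bezout coefficients alongside the remainders: start with r₀ = 874 = a·1 + b·0 (s = 1, t = 0) and r₁ = 258 = a·0 + b·1 (s = 0, t = 1); each new remainder r_{k+1} = r_{k-1} − q_k·r_k inherits s_{k+1} = s_{k-1} − q_k·s_k, t_{k+1} = t_{k-1} − q_k·t_k, so r_k = a·s_k + b·t_k at every step:
  q = 3: r = 100, s = 1 − 3·0 = 1, t = 0 − 3·1 = -3  (check: 874·1 + 258·(-3) = 100)
  q = 2: r = 58, s = 0 − 2·1 = -2, t = 1 − 2·(-3) = 7  (check: 874·(-2) + 258·7 = 58)
  q = 1: r = 42, s = 1 − 1·(-2) = 3, t = -3 − 1·7 = -10  (check: 874·3 + 258·(-10) = 42)
  q = 1: r = 16, s = -2 − 1·3 = -5, t = 7 − 1·(-10) = 17  (check: 874·(-5) + 258·17 = 16)
  q = 2: r = 10, s = 3 − 2·(-5) = 13, t = -10 − 2·17 = -44  (check: 874·13 + 258·(-44) = 10)
  q = 1: r = 6, s = -5 − 1·13 = -18, t = 17 − 1·(-44) = 61  (check: 874·(-18) + 258·61 = 6)
  q = 1: r = 4, s = 13 − 1·(-18) = 31, t = -44 − 1·61 = -105  (check: 874·31 + 258·(-105) = 4)
  q = 1: r = 2, s = -18 − 1·31 = -49, t = 61 − 1·(-105) = 166  (check: 874·(-49) + 258·166 = 2)
The row with r = 2 (the gcd) gives the Bezout coefficients s = -49, t = 166.
Result: 874 · (-49) + 258 · (166) = 2.

gcd(874, 258) = 2; s = -49, t = 166 (check: 874·(-49) + 258·166 = 2).


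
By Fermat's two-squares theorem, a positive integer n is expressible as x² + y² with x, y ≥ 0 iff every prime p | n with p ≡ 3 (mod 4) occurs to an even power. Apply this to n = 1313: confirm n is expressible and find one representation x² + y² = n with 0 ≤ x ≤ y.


Step 1: Factor n = 1313 = 13 · 101.
Step 2: Check the mod-4 condition on each prime factor: 13 ≡ 1 (mod 4), exponent 1; 101 ≡ 1 (mod 4), exponent 1.
All primes ≡ 3 (mod 4) appear to even exponent (or don't appear), so by the two-squares theorem n IS expressible as a sum of two squares.
Step 3: Build a representation. Here n = 13 · 101 is a product of primes ≡ 1 (mod 4). Each prime p ≡ 1 (mod 4) is itself a sum of two squares; find a² by testing p − a² for a perfect square:
  13: 13 − 1² = 12, 13 − 2² = 9 = 3² ⇒ 13 = 2² + 3².
  101: 101 − 1² = 100 = 10² ⇒ 101 = 1² + 10².
  Combine using the Brahmagupta–Fibonacci identity (a² + b²)(c² + d²) = (ac − bd)² + (ad + bc)² = (ac + bd)² + (ad − bc)²:
  13 · 101 = 1313: from (2² + 3²)(1² + 10²), take (2·1 − 3·10, 2·10 + 3·1) = (2 − 30, 20 + 3) = (-28, 23); dropping signs (only squares matter) gives (28, 23); check 28² + 23² = 784 + 529 = 1313 ✓.
Step 4: Order so x ≤ y and verify: 23² + 28² = 529 + 784 = 1313 = n. ✓

n = 1313 = 23² + 28² (one valid representation with x ≤ y).


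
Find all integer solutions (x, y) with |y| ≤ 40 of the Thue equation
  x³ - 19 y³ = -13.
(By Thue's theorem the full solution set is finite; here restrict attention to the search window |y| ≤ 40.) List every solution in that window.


The equation is x³ - 19y³ = -13. For fixed y, x³ = 19·y³ − 13, so a solution requires the RHS to be a perfect cube.
Strategy: iterate y from -40 to 40, compute RHS = 19·y³ − 13, and check whether it is a (positive or negative) perfect cube.
Check small values of y:
  y = 0: RHS = -13 is not a perfect cube.
  y = 1: RHS = 6 is not a perfect cube.
  y = -1: RHS = -32 is not a perfect cube.
  y = 2: RHS = 139 is not a perfect cube.
  y = -2: RHS = -165 is not a perfect cube.
  y = 3: RHS = 500 is not a perfect cube.
  y = -3: RHS = -526 is not a perfect cube.
Continuing the search up to |y| = 40 finds no solutions either.
No (x, y) in the scanned range satisfies the equation.

No integer solutions with |y| ≤ 40.


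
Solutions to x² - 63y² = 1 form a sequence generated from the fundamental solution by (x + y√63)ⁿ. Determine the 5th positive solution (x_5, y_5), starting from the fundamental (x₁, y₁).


Step 1: Find the fundamental solution (x₁, y₁) of x² - 63y² = 1.
  Expand √63 as a continued fraction. a₀ = ⌊√63⌋ = 7; iterate m_{k+1} = d_k·a_k − m_k, d_{k+1} = (63 − m_{k+1}²)/d_k, a_{k+1} = ⌊(a₀ + m_{k+1})/d_{k+1}⌋ (starting m₀ = 0, d₀ = 1), with convergents p_k = a_k·p_{k-1} + p_{k-2}, q_k = a_k·q_{k-1} + q_{k-2} (p₋₁ = 1, q₋₁ = 0):
  k = 0: a₀ = 7; p₀/q₀ = 7/1; p₀² − 63·q₀² = 49 − 63 = -14.
  k = 1: m = 7, d = 14, a = ⌊(7 + 7)/14⌋ = 1; p/q = (1·7 + 1)/(1·1 + 0) = 8/1; p² − 63·q² = 64 − 63 = 1.
  The first convergent with p² − 63·q² = 1 gives the fundamental solution (x₁, y₁) = (8, 1).
Step 2: Apply the recurrence (x_{n+1}, y_{n+1}) = (x₁x_n + 63y₁y_n, x₁y_n + y₁x_n) repeatedly.
  From (x_1, y_1) = (8, 1): x_2 = 8·8 + 63·1·1 = 127; y_2 = 8·1 + 1·8 = 16.
  From (x_2, y_2) = (127, 16): x_3 = 8·127 + 63·1·16 = 2024; y_3 = 8·16 + 1·127 = 255.
  From (x_3, y_3) = (2024, 255): x_4 = 8·2024 + 63·1·255 = 32257; y_4 = 8·255 + 1·2024 = 4064.
  From (x_4, y_4) = (32257, 4064): x_5 = 8·32257 + 63·1·4064 = 514088; y_5 = 8·4064 + 1·32257 = 64769.
Step 3: Verify x_5² - 63·y_5² = 264286471744 - 264286471743 = 1 (should be 1). ✓

(x_1, y_1) = (8, 1); (x_5, y_5) = (514088, 64769).


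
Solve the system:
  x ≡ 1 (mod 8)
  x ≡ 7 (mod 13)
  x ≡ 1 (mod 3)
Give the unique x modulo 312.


Moduli 8, 13, 3 are pairwise coprime; by CRT there is a unique solution modulo M = 8 · 13 · 3 = 312.
Solve pairwise, accumulating the modulus:
  Start with x ≡ 1 (mod 8).
  Combine with x ≡ 7 (mod 13): since gcd(8, 13) = 1, we get a unique residue mod 104.
    Write x = 1 + 8·t and substitute into x ≡ 7 (mod 13): 8·t ≡ 7 − 1 = 6 (mod 13).
    The inverse of 8 mod 13 is 5 (since 8·5 = 40 = 3·13 + 1), so t ≡ 5·6 = 30 ≡ 4 (mod 13).
    Then x = 1 + 8·4 = 33, valid modulo lcm(8, 13) = 104: x ≡ 33 (mod 104).
  Combine with x ≡ 1 (mod 3): since gcd(104, 3) = 1, we get a unique residue mod 312.
    Write x = 33 + 104·t and substitute into x ≡ 1 (mod 3): 104·t ≡ 1 − 33 = -32 (mod 3).
    Reduce coefficients mod 3: 2·t ≡ 1 (mod 3).
    The inverse of 2 mod 3 is 2 (since 2·2 = 4 = 1·3 + 1), so t ≡ 2·1 = 2 ≡ 2 (mod 3).
    Then x = 33 + 104·2 = 241, valid modulo lcm(104, 3) = 312: x ≡ 241 (mod 312).
Verify: 241 mod 8 = 1 ✓, 241 mod 13 = 7 ✓, 241 mod 3 = 1 ✓.

x ≡ 241 (mod 312).


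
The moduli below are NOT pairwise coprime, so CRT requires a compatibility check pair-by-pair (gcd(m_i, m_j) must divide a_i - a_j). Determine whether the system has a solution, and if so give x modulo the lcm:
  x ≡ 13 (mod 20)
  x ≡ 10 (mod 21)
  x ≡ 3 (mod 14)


Moduli 20, 21, 14 are not pairwise coprime, so CRT works modulo lcm(m_i) when all pairwise compatibility conditions hold.
Pairwise compatibility: gcd(m_i, m_j) must divide a_i - a_j for every pair.
Merge one congruence at a time:
  Start: x ≡ 13 (mod 20).
  Combine with x ≡ 10 (mod 21): gcd(20, 21) = 1; 10 - 13 = -3, which IS divisible by 1, so compatible.
    Write x = 13 + 20·t and substitute into x ≡ 10 (mod 21): 20·t ≡ 10 − 13 = -3 (mod 21).
    Reduce coefficients mod 21: 20·t ≡ 18 (mod 21).
    The inverse of 20 mod 21 is 20 (since 20·20 = 400 = 19·21 + 1), so t ≡ 20·18 = 360 ≡ 3 (mod 21).
    Then x = 13 + 20·3 = 73, valid modulo lcm(20, 21) = 420: x ≡ 73 (mod 420).
  Combine with x ≡ 3 (mod 14): gcd(420, 14) = 14; 3 - 73 = -70, which IS divisible by 14, so compatible.
    Write x = 73 + 420·t and substitute into x ≡ 3 (mod 14): 420·t ≡ 3 − 73 = -70 (mod 14).
    Divide the congruence (and modulus) by g = 14: 30·t ≡ -5 (mod 1).
    Modulo 1 every t works; take t = 0.
    Then x = 73 + 420·0 = 73, valid modulo lcm(420, 14) = 420: x ≡ 73 (mod 420).
Verify: 73 mod 20 = 13, 73 mod 21 = 10, 73 mod 14 = 3.

x ≡ 73 (mod 420).


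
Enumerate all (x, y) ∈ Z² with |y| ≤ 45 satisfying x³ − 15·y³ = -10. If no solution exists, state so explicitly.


The equation is x³ - 15y³ = -10. For fixed y, x³ = 15·y³ − 10, so a solution requires the RHS to be a perfect cube.
Strategy: iterate y from -45 to 45, compute RHS = 15·y³ − 10, and check whether it is a (positive or negative) perfect cube.
Check small values of y:
  y = 0: RHS = -10 is not a perfect cube.
  y = 1: RHS = 5 is not a perfect cube.
  y = -1: RHS = -25 is not a perfect cube.
  y = 2: RHS = 110 is not a perfect cube.
  y = -2: RHS = -130 is not a perfect cube.
  y = 3: RHS = 395 is not a perfect cube.
  y = -3: RHS = -415 is not a perfect cube.
Continuing the search up to |y| = 45 finds no solutions either.
No (x, y) in the scanned range satisfies the equation.

No integer solutions with |y| ≤ 45.


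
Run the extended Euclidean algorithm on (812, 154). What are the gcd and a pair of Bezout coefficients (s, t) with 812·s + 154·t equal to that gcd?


Euclidean algorithm on (812, 154) — divide until remainder is 0:
  812 = 5 · 154 + 42
  154 = 3 · 42 + 28
  42 = 1 · 28 + 14
  28 = 2 · 14 + 0
gcd(812, 154) = 14.
Track Bezout coefficients alongside the remainders: start with r₀ = 812 = a·1 + b·0 (s = 1, t = 0) and r₁ = 154 = a·0 + b·1 (s = 0, t = 1); each new remainder r_{k+1} = r_{k-1} − q_k·r_k inherits s_{k+1} = s_{k-1} − q_k·s_k, t_{k+1} = t_{k-1} − q_k·t_k, so r_k = a·s_k + b·t_k at every step:
  q = 5: r = 42, s = 1 − 5·0 = 1, t = 0 − 5·1 = -5  (check: 812·1 + 154·(-5) = 42)
  q = 3: r = 28, s = 0 − 3·1 = -3, t = 1 − 3·(-5) = 16  (check: 812·(-3) + 154·16 = 28)
  q = 1: r = 14, s = 1 − 1·(-3) = 4, t = -5 − 1·16 = -21  (check: 812·4 + 154·(-21) = 14)
The row with r = 14 (the gcd) gives the Bezout coefficients s = 4, t = -21.
Result: 812 · (4) + 154 · (-21) = 14.

gcd(812, 154) = 14; s = 4, t = -21 (check: 812·4 + 154·(-21) = 14).
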